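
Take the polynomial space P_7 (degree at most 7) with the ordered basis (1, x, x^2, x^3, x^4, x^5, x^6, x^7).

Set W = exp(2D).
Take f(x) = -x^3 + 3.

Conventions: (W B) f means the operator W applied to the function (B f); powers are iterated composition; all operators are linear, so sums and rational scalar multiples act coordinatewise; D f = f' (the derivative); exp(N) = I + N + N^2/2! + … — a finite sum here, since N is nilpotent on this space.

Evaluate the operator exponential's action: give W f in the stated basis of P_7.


order-1 term: -6x^2
order-2 term: -12x
order-3 term: -8
the series for exp(2D) f terminates at order 3
exp(2D) f = -x^3 - 6x^2 - 12x - 5

g(x) = -x^3 - 6x^2 - 12x - 5


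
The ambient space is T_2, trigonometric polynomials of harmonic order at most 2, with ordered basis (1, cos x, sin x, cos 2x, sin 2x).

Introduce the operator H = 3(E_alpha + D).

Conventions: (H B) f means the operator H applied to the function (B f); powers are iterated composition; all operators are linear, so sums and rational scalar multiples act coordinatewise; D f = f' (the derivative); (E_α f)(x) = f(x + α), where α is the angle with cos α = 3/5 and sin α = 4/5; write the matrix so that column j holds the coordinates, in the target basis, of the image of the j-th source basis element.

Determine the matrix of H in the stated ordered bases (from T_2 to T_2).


the matrix is [[3, 0, 0, 0, 0]; [0, 9/5, 27/5, 0, 0]; [0, -27/5, 9/5, 0, 0]; [0, 0, 0, -21/25, 222/25]; [0, 0, 0, -222/25, -21/25]] (rows listed top to bottom)

image of 1: 3
image of cos x: (9/5)cos x - (27/5)sin x
image of sin x: (27/5)cos x + (9/5)sin x
image of cos 2x: -(21/25)cos 2x - (222/25)sin 2x
image of sin 2x: (222/25)cos 2x - (21/25)sin 2x
each image's coordinates form column j of the matrix


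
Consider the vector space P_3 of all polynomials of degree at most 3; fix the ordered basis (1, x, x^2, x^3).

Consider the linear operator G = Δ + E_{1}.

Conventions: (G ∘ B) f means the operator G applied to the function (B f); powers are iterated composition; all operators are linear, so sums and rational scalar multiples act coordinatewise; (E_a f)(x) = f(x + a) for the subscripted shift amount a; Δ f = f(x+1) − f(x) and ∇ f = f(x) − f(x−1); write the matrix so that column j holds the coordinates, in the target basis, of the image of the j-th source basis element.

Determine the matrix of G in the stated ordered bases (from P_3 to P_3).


image of 1: 1
image of x: x + 2
image of x^2: x^2 + 4x + 2
image of x^3: x^3 + 6x^2 + 6x + 2
each image's coordinates form column j of the matrix

the matrix is [[1, 2, 2, 2]; [0, 1, 4, 6]; [0, 0, 1, 6]; [0, 0, 0, 1]] (rows listed top to bottom)


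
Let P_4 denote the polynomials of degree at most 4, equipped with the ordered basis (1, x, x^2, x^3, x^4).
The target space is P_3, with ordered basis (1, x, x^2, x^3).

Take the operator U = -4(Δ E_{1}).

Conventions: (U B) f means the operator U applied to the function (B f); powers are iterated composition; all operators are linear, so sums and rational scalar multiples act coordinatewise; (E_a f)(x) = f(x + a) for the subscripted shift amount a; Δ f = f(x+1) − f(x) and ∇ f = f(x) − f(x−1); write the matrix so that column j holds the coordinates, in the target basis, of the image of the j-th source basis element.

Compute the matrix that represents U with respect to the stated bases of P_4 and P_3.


image of 1: 0
image of x: -4
image of x^2: -8x - 12
image of x^3: -12x^2 - 36x - 28
image of x^4: -16x^3 - 72x^2 - 112x - 60
each image's coordinates form column j of the matrix

the matrix is [[0, -4, -12, -28, -60]; [0, 0, -8, -36, -112]; [0, 0, 0, -12, -72]; [0, 0, 0, 0, -16]] (rows listed top to bottom)


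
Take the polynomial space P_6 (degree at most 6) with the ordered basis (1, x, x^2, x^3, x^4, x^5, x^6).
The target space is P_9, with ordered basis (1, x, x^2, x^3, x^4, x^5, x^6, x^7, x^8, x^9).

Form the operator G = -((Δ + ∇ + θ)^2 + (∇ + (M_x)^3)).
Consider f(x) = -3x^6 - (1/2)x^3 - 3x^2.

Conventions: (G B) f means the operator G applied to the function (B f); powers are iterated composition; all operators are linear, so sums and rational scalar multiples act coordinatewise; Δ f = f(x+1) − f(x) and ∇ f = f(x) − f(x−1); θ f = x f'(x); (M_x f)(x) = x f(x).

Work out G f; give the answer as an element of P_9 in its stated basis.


Δ f = -18x^5 - 45x^4 - 60x^3 - (93/2)x^2 - (51/2)x - 13/2
∇ f = -18x^5 + 45x^4 - 60x^3 + (87/2)x^2 - (45/2)x + 11/2
θ f = -18x^6 - (3/2)x^3 - 6x^2
(Δ + ∇ + θ) f = -18x^6 - 36x^5 - (243/2)x^3 - 9x^2 - 48x - 1
Δ (Δ + ∇ + θ) f = -108x^5 - 450x^4 - 720x^3 - (1989/2)x^2 - (1341/2)x - 465/2
∇ (Δ + ∇ + θ) f = -108x^5 + 90x^4 - (909/2)x^2 + (837/2)x - 357/2
θ (Δ + ∇ + θ) f = -108x^6 - 180x^5 - (729/2)x^3 - 18x^2 - 48x
(Δ + ∇ + θ) (Δ + ∇ + θ) f = -108x^6 - 396x^5 - 360x^4 - (2169/2)x^3 - 1467x^2 - 300x - 411
∇ f = -18x^5 + 45x^4 - 60x^3 + (87/2)x^2 - (45/2)x + 11/2
M_x f = -3x^7 - (1/2)x^4 - 3x^3
M_x M_x f = -3x^8 - (1/2)x^5 - 3x^4
M_x M_x M_x f = -3x^9 - (1/2)x^6 - 3x^5
(∇ + (M_x)^3) f = -3x^9 - (1/2)x^6 - 21x^5 + 45x^4 - 60x^3 + (87/2)x^2 - (45/2)x + 11/2
((Δ + ∇ + θ)^2 + (∇ + (M_x)^3)) f = -3x^9 - (217/2)x^6 - 417x^5 - 315x^4 - (2289/2)x^3 - (2847/2)x^2 - (645/2)x - 811/2
(-((Δ + ∇ + θ)^2 + (∇ + (M_x)^3))) f = 3x^9 + (217/2)x^6 + 417x^5 + 315x^4 + (2289/2)x^3 + (2847/2)x^2 + (645/2)x + 811/2

the result is g(x) = 3x^9 + (217/2)x^6 + 417x^5 + 315x^4 + (2289/2)x^3 + (2847/2)x^2 + (645/2)x + 811/2


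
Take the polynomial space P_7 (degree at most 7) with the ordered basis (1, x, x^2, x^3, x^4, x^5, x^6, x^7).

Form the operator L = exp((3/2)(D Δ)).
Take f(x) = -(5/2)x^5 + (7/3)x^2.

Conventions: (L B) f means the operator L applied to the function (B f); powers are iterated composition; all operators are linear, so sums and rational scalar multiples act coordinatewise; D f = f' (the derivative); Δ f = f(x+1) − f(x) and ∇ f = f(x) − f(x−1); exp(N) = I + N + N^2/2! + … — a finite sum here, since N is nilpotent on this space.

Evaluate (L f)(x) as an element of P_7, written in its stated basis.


the image equals g(x) = -(5/2)x^5 - 75x^3 - (661/6)x^2 - (825/2)x - 1397/4

order-1 term: -75x^3 - (225/2)x^2 - 75x - 47/4
order-2 term: -(675/2)x - 675/2
the series for exp((3/2)(D Δ)) f terminates at order 2
exp((3/2)(D Δ)) f = -(5/2)x^5 - 75x^3 - (661/6)x^2 - (825/2)x - 1397/4


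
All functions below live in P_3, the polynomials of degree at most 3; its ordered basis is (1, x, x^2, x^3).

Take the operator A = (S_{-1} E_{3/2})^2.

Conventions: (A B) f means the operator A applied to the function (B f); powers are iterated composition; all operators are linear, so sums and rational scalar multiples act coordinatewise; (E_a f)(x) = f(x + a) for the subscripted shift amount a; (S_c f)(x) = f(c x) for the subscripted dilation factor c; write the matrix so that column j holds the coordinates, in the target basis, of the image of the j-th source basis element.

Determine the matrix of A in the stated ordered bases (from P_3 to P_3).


image of 1: 1
image of x: x
image of x^2: x^2
image of x^3: x^3
each image's coordinates form column j of the matrix

the matrix is [[1, 0, 0, 0]; [0, 1, 0, 0]; [0, 0, 1, 0]; [0, 0, 0, 1]] (rows listed top to bottom)


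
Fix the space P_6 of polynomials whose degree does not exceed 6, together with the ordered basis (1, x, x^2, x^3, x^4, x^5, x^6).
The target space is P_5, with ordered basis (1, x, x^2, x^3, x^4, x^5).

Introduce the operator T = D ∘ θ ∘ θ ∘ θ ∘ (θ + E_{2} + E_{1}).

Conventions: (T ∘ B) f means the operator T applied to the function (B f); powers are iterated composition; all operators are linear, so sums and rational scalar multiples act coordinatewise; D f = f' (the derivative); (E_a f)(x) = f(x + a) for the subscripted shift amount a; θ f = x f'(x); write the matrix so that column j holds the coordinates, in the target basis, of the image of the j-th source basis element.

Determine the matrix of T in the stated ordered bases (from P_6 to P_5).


image of 1: 0
image of x: 3
image of x^2: 64x + 6
image of x^3: 405x^2 + 144x + 15
image of x^4: 1536x^3 + 972x^2 + 480x + 36
image of x^5: 4375x^4 + 3840x^3 + 4050x^2 + 1440x + 85
image of x^6: 10368x^5 + 11250x^4 + 19200x^3 + 14580x^2 + 4080x + 198
each image's coordinates form column j of the matrix

the matrix is [[0, 3, 6, 15, 36, 85, 198]; [0, 0, 64, 144, 480, 1440, 4080]; [0, 0, 0, 405, 972, 4050, 14580]; [0, 0, 0, 0, 1536, 3840, 19200]; [0, 0, 0, 0, 0, 4375, 11250]; [0, 0, 0, 0, 0, 0, 10368]] (rows listed top to bottom)


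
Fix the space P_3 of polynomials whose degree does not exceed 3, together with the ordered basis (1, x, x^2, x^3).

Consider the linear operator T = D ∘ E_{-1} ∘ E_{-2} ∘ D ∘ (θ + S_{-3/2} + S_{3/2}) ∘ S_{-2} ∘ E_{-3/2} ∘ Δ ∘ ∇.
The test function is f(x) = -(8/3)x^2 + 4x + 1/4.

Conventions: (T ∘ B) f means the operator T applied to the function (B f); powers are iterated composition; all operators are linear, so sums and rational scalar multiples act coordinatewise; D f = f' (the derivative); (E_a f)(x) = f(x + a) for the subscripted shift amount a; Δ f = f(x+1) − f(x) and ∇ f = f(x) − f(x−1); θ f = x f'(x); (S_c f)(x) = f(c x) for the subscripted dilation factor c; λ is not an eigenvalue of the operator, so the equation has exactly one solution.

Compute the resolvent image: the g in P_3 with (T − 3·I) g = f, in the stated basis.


g(x) = (8/9)x^2 - (4/3)x - 1/12

write g with unknown coordinates in the stated basis and equate coefficients in (T − 3·I) g = f
solving from the highest basis element down gives g = (8/9)x^2 - (4/3)x - 1/12
check: T g = 0
so T g − 3·g = -(8/3)x^2 + 4x + 1/4 = f ✓


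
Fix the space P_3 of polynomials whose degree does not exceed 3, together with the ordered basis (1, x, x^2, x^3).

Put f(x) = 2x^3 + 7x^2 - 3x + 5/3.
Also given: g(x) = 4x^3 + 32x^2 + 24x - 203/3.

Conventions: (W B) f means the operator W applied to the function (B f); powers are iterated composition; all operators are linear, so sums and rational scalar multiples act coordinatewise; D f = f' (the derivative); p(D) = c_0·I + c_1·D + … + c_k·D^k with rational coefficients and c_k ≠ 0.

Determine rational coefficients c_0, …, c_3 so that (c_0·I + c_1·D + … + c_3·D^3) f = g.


p(D) = 2·I + 3·D − D^2 − 4·D^3, i.e. c_0 = 2, c_1 = 3, c_2 = -1, c_3 = -4

D^0 f = 2x^3 + 7x^2 - 3x + 5/3
D^1 f = 6x^2 + 14x - 3
D^2 f = 12x + 14
D^3 f = 12
matching coefficients of g against c_0 f + c_1 Df + … from the top degree down determines the c_i
solution: c_0 = 2, c_1 = 3, c_2 = -1, c_3 = -4


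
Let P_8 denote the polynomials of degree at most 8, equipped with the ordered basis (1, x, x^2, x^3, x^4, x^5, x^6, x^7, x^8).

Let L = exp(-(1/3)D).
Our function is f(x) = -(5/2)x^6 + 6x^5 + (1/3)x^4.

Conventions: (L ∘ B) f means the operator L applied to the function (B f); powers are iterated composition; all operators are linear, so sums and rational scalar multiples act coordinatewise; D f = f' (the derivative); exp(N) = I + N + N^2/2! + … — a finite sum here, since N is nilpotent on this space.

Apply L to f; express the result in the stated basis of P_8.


order-1 term: 5x^5 - 10x^4 - (4/9)x^3
order-2 term: -(25/6)x^4 + (20/3)x^3 + (2/9)x^2
order-3 term: (50/27)x^3 - (20/9)x^2 - (4/81)x
order-4 term: -(25/54)x^2 + (10/27)x + 1/243
order-5 term: (5/81)x - 2/81
order-6 term: -5/1458
the series for exp(-(1/3)D) f terminates at order 6
exp(-(1/3)D) f = -(5/2)x^6 + 11x^5 - (83/6)x^4 + (218/27)x^3 - (133/54)x^2 + (31/81)x - 35/1458

g(x) = -(5/2)x^6 + 11x^5 - (83/6)x^4 + (218/27)x^3 - (133/54)x^2 + (31/81)x - 35/1458


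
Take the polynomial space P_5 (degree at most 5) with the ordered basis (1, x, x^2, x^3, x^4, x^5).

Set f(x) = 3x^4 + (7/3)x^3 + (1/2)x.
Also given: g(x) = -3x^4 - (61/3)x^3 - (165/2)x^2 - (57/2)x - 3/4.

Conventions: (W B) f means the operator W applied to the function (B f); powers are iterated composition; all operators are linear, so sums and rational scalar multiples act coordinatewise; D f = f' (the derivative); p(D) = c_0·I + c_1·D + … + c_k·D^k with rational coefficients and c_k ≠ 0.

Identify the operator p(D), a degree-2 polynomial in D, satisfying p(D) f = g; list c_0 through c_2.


p(D) = -I − (3/2)·D − 2·D^2, i.e. c_0 = -1, c_1 = -3/2, c_2 = -2

D^0 f = 3x^4 + (7/3)x^3 + (1/2)x
D^1 f = 12x^3 + 7x^2 + 1/2
D^2 f = 36x^2 + 14x
matching coefficients of g against c_0 f + c_1 Df + … from the top degree down determines the c_i
solution: c_0 = -1, c_1 = -3/2, c_2 = -2


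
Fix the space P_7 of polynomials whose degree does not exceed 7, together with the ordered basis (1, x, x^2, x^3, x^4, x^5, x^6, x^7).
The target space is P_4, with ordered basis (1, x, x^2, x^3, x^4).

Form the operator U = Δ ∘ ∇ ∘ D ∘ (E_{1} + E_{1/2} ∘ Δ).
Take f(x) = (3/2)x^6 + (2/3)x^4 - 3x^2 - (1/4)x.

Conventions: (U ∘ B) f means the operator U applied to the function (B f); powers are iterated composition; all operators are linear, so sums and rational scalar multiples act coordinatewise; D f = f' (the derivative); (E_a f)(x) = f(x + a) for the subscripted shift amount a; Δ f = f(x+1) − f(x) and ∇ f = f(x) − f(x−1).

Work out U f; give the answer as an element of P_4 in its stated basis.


E_{1} f = (3/2)x^6 + 9x^5 + (139/6)x^4 + (98/3)x^3 + (47/2)x^2 + (65/12)x - 13/12
Δ f = 9x^5 + (45/2)x^4 + (98/3)x^3 + (53/2)x^2 + (17/3)x - 13/12
E_{1/2} Δ f = 9x^5 + 45x^4 + (601/6)x^3 + (241/2)x^2 + (3395/48)x + 679/48
(E_{1} + E_{1/2} ∘ Δ) f = (3/2)x^6 + 18x^5 + (409/6)x^4 + (797/6)x^3 + 144x^2 + (3655/48)x + 209/16
D (E_{1} + E_{1/2} ∘ Δ) f = 9x^5 + 90x^4 + (818/3)x^3 + (797/2)x^2 + 288x + 3655/48
∇ D (E_{1} + E_{1/2} ∘ Δ) f = 45x^4 + 270x^3 + 368x^2 + 294x + 487/6
Δ ∇ D (E_{1} + E_{1/2} ∘ Δ) f = 180x^3 + 1080x^2 + 1726x + 977

g(x) = 180x^3 + 1080x^2 + 1726x + 977


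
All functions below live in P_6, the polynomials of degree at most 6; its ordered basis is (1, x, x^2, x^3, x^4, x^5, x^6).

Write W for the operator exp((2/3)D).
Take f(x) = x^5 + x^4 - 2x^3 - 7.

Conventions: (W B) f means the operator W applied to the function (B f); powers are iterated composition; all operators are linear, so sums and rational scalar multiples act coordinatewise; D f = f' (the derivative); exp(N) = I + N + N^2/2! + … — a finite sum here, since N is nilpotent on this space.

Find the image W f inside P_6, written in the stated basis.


order-1 term: (10/3)x^4 + (8/3)x^3 - 4x^2
order-2 term: (40/9)x^3 + (8/3)x^2 - (8/3)x
order-3 term: (80/27)x^2 + (32/27)x - 16/27
order-4 term: (80/81)x + 16/81
order-5 term: 32/243
the series for exp((2/3)D) f terminates at order 5
exp((2/3)D) f = x^5 + (13/3)x^4 + (46/9)x^3 + (44/27)x^2 - (40/81)x - 1765/243

g(x) = x^5 + (13/3)x^4 + (46/9)x^3 + (44/27)x^2 - (40/81)x - 1765/243


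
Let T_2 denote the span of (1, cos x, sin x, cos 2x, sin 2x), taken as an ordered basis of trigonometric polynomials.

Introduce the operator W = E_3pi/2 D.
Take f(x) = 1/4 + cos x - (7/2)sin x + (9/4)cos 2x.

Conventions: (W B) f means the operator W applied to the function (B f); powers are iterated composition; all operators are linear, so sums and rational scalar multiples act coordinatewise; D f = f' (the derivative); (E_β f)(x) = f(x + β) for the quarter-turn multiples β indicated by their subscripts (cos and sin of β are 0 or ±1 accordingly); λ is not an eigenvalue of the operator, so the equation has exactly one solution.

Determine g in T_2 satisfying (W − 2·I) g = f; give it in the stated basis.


write g with unknown coordinates in the stated basis and equate coefficients in (W − 2·I) g = f
solving from the highest basis element down gives g = -1/8 - cos x + (7/2)sin x - (9/16)cos 2x - (9/16)sin 2x
check: W g = -cos x + (7/2)sin x + (9/8)cos 2x - (9/8)sin 2x
so W g − 2·g = 1/4 + cos x - (7/2)sin x + (9/4)cos 2x = f ✓

the image equals g(x) = -1/8 - cos x + (7/2)sin x - (9/16)cos 2x - (9/16)sin 2x


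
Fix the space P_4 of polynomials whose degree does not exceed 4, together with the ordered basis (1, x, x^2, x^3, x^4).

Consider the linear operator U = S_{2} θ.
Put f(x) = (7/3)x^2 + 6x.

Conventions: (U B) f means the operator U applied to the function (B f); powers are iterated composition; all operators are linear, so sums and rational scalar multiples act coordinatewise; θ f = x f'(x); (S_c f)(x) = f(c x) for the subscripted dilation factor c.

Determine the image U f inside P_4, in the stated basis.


θ f = (14/3)x^2 + 6x
S_{2} θ f = (56/3)x^2 + 12x

the image equals g(x) = (56/3)x^2 + 12x


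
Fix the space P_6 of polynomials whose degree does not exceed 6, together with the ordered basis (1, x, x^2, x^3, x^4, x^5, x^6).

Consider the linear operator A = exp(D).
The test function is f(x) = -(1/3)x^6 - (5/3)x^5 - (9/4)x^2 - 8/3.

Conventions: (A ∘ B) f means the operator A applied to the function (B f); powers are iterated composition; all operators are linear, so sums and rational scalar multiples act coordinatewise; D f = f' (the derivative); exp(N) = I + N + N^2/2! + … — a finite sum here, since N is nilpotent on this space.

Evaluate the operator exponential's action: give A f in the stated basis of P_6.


order-1 term: -2x^5 - (25/3)x^4 - (9/2)x
order-2 term: -5x^4 - (50/3)x^3 - 9/4
order-3 term: -(20/3)x^3 - (50/3)x^2
order-4 term: -5x^2 - (25/3)x
order-5 term: -2x - 5/3
order-6 term: -1/3
the series for exp(D) f terminates at order 6
exp(D) f = -(1/3)x^6 - (11/3)x^5 - (40/3)x^4 - (70/3)x^3 - (287/12)x^2 - (89/6)x - 83/12

g(x) = -(1/3)x^6 - (11/3)x^5 - (40/3)x^4 - (70/3)x^3 - (287/12)x^2 - (89/6)x - 83/12


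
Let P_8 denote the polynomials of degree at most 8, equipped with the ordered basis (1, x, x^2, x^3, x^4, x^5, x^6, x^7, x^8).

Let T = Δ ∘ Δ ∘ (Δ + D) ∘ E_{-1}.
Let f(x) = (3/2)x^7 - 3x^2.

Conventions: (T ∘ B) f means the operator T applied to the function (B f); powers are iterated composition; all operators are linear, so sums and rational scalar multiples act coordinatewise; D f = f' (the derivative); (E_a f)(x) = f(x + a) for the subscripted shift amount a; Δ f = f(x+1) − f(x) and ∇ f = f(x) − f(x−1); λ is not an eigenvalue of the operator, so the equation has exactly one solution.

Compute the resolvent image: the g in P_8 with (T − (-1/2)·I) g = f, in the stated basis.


g(x) = 3x^7 - 2520x^4 - 2520x^3 - 5046x^2 + 239400x + 120120

write g with unknown coordinates in the stated basis and equate coefficients in (T − (-1/2)·I) g = f
solving from the highest basis element down gives g = 3x^7 - 2520x^4 - 2520x^3 - 5046x^2 + 239400x + 120120
check: T g = 1260x^4 + 1260x^3 + 2520x^2 - 119700x - 60060
so T g − (-1/2)·g = (3/2)x^7 - 3x^2 = f ✓


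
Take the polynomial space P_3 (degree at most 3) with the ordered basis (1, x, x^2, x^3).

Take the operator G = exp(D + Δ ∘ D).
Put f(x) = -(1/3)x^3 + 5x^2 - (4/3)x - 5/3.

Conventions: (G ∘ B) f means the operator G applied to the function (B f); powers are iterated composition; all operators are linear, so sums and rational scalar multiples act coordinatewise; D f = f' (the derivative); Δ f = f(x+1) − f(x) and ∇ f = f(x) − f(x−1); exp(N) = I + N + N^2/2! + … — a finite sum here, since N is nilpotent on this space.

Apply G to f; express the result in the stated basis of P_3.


order-1 term: -x^2 + 8x + 23/3
order-2 term: -x + 3
order-3 term: -1/3
the series for exp(D + Δ ∘ D) f terminates at order 3
exp(D + Δ ∘ D) f = -(1/3)x^3 + 4x^2 + (17/3)x + 26/3

g(x) = -(1/3)x^3 + 4x^2 + (17/3)x + 26/3


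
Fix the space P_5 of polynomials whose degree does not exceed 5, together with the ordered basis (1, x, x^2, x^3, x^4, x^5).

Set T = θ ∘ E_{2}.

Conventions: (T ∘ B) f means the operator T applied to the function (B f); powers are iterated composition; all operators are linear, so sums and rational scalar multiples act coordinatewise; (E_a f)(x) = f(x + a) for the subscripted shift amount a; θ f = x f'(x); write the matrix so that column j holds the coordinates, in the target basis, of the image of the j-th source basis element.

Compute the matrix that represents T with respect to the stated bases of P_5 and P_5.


image of 1: 0
image of x: x
image of x^2: 2x^2 + 4x
image of x^3: 3x^3 + 12x^2 + 12x
image of x^4: 4x^4 + 24x^3 + 48x^2 + 32x
image of x^5: 5x^5 + 40x^4 + 120x^3 + 160x^2 + 80x
each image's coordinates form column j of the matrix

the matrix is [[0, 0, 0, 0, 0, 0]; [0, 1, 4, 12, 32, 80]; [0, 0, 2, 12, 48, 160]; [0, 0, 0, 3, 24, 120]; [0, 0, 0, 0, 4, 40]; [0, 0, 0, 0, 0, 5]] (rows listed top to bottom)


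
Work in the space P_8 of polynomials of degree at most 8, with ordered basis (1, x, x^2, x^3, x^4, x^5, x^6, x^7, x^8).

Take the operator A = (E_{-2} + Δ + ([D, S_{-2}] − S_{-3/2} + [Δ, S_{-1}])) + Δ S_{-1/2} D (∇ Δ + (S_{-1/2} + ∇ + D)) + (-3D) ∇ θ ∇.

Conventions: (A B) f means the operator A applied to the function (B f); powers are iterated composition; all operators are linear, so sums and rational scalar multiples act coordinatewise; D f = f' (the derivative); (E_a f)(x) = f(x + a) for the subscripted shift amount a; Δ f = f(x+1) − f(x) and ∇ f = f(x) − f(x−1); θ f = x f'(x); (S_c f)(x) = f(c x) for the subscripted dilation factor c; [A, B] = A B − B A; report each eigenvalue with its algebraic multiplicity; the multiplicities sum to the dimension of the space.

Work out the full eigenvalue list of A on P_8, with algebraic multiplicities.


λ = -6305/256 (multiplicity 1), λ = -665/64 (multiplicity 1), λ = -65/16 (multiplicity 1), λ = -5/4 (multiplicity 1), λ = 0 (multiplicity 1), λ = 5/2 (multiplicity 1), λ = 35/8 (multiplicity 1), λ = 275/32 (multiplicity 1), λ = 2315/128 (multiplicity 1)

image of 1: 0
image of x: (5/2)x - 6
image of x^2: -(5/4)x^2 + 14x + 19/4
image of x^3: (35/8)x^3 - 45x^2 + (237/16)x - 1635/32
image of x^4: -(65/16)x^4 + 100x^3 + (957/32)x^2 - (7171/32)x + 6303/32
image of x^5: (275/32)x^5 - 255x^4 + (6395/128)x^3 - (211215/256)x^2 + (172155/128)x - 343301/512
image of x^6: -(665/64)x^6 + 582x^5 + (76785/1024)x^4 - (965135/512)x^3 + (2618865/512)x^2 - (5316111/1024)x + 1998077/1024
image of x^7: (2315/128)x^7 - 1365x^6 + (430059/4096)x^5 - (33653865/8192)x^4 + (29603805/2048)x^3 - (186633321/8192)x^2 + (71590379/4096)x - 43788807/8192
image of x^8: -(6305/256)x^8 + 3080x^7 + (573433/4096)x^6 - (30005269/4096)x^5 + (139059165/4096)x^4 - (295450659/4096)x^3 + (347970539/4096)x^2 - (217279495/4096)x + 56762367/4096
the matrix is upper triangular; its diagonal is (0, 5/2, -5/4, 35/8, -65/16, 275/32, -665/64, 2315/128, -6305/256)
for a triangular matrix the eigenvalues are the diagonal entries, with algebraic multiplicity their repetition count


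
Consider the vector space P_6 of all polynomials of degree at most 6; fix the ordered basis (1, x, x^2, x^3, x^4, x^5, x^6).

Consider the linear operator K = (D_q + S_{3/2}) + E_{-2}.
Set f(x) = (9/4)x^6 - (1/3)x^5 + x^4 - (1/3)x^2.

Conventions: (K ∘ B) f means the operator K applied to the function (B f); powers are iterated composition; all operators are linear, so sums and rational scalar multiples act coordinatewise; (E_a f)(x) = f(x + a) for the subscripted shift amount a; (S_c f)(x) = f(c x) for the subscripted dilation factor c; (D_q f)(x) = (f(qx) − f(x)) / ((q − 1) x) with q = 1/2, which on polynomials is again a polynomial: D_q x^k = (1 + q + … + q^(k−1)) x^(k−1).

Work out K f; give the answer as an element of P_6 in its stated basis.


the result is g(x) = (7137/256)x^6 - (9767/384)x^5 + (575/4)x^4 - (9107/24)x^3 + (7075/12)x^2 - (2939/6)x + 508/3

D_q f = (567/128)x^5 - (31/48)x^4 + (15/8)x^3 - (1/2)x
S_{3/2} f = (6561/256)x^6 - (81/32)x^5 + (81/16)x^4 - (3/4)x^2
(D_q + S_{3/2}) f = (6561/256)x^6 + (243/128)x^5 + (53/12)x^4 + (15/8)x^3 - (3/4)x^2 - (1/2)x
E_{-2} f = (9/4)x^6 - (82/3)x^5 + (418/3)x^4 - (1144/3)x^3 + (1771/3)x^2 - (1468/3)x + 508/3
((D_q + S_{3/2}) + E_{-2}) f = (7137/256)x^6 - (9767/384)x^5 + (575/4)x^4 - (9107/24)x^3 + (7075/12)x^2 - (2939/6)x + 508/3


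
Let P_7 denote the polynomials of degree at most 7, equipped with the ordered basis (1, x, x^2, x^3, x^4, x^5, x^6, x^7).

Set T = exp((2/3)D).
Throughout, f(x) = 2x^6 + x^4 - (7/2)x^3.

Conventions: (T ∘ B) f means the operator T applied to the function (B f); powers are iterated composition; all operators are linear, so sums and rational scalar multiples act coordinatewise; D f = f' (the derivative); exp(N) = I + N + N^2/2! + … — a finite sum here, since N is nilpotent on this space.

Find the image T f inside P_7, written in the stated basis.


order-1 term: 8x^5 + (8/3)x^3 - 7x^2
order-2 term: (40/3)x^4 + (8/3)x^2 - (14/3)x
order-3 term: (320/27)x^3 + (32/27)x - 28/27
order-4 term: (160/27)x^2 + 16/81
order-5 term: (128/81)x
order-6 term: 128/729
the series for exp((2/3)D) f terminates at order 6
exp((2/3)D) f = 2x^6 + 8x^5 + (43/3)x^4 + (595/54)x^3 + (43/27)x^2 - (154/81)x - 484/729

g(x) = 2x^6 + 8x^5 + (43/3)x^4 + (595/54)x^3 + (43/27)x^2 - (154/81)x - 484/729


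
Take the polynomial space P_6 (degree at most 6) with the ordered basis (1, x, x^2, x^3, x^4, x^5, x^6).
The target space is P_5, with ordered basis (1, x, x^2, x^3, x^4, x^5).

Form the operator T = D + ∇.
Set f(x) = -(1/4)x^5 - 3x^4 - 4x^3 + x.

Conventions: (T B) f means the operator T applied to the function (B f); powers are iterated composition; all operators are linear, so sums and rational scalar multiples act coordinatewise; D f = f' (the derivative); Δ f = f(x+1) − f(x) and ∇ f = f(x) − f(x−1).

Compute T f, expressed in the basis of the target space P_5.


D f = -(5/4)x^4 - 12x^3 - 12x^2 + 1
∇ f = -(5/4)x^4 - (19/2)x^3 + (7/2)x^2 + (5/4)x - 1/4
(D + ∇) f = -(5/2)x^4 - (43/2)x^3 - (17/2)x^2 + (5/4)x + 3/4

the result is g(x) = -(5/2)x^4 - (43/2)x^3 - (17/2)x^2 + (5/4)x + 3/4


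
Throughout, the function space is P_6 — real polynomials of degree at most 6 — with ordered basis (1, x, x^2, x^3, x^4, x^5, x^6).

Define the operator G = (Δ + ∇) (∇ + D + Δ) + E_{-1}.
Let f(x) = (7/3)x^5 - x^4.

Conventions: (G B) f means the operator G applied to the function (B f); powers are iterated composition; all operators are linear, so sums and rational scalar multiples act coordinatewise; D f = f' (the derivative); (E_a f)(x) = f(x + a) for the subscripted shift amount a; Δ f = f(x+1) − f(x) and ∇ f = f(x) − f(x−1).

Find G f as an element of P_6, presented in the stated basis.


g(x) = (7/3)x^5 - (38/3)x^4 + (922/3)x^3 - (304/3)x^2 + (1447/3)x - 130/3

∇ f = (35/3)x^4 - (82/3)x^3 + (88/3)x^2 - (47/3)x + 10/3
D f = (35/3)x^4 - 4x^3
Δ f = (35/3)x^4 + (58/3)x^3 + (52/3)x^2 + (23/3)x + 4/3
(∇ + D + Δ) f = 35x^4 - 12x^3 + (140/3)x^2 - 8x + 14/3
Δ (∇ + D + Δ) f = 140x^3 + 174x^2 + (592/3)x + 185/3
∇ (∇ + D + Δ) f = 140x^3 - 246x^2 + (808/3)x - 305/3
(Δ + ∇) (∇ + D + Δ) f = 280x^3 - 72x^2 + (1400/3)x - 40
E_{-1} f = (7/3)x^5 - (38/3)x^4 + (82/3)x^3 - (88/3)x^2 + (47/3)x - 10/3
((Δ + ∇) (∇ + D + Δ) + E_{-1}) f = (7/3)x^5 - (38/3)x^4 + (922/3)x^3 - (304/3)x^2 + (1447/3)x - 130/3


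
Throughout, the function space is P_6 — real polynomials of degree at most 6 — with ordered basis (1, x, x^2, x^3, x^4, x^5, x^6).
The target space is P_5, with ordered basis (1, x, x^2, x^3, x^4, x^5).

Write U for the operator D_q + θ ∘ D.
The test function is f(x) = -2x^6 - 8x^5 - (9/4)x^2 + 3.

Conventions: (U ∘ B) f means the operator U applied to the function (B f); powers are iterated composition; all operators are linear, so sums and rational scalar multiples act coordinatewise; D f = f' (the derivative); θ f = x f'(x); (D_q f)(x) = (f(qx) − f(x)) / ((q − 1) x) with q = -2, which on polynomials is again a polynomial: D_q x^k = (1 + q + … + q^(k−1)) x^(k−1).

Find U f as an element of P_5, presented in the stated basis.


the result is g(x) = -18x^5 - 248x^4 - (9/4)x

D_q f = 42x^5 - 88x^4 + (9/4)x
D f = -12x^5 - 40x^4 - (9/2)x
θ D f = -60x^5 - 160x^4 - (9/2)x
(D_q + θ ∘ D) f = -18x^5 - 248x^4 - (9/4)x


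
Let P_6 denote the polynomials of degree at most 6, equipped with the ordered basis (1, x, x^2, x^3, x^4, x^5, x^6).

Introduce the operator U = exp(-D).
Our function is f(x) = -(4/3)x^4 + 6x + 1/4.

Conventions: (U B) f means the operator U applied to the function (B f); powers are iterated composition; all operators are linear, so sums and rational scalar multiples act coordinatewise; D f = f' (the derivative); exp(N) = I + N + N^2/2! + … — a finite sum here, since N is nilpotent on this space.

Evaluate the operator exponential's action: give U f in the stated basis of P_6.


g(x) = -(4/3)x^4 + (16/3)x^3 - 8x^2 + (34/3)x - 85/12

order-1 term: (16/3)x^3 - 6
order-2 term: -8x^2
order-3 term: (16/3)x
order-4 term: -4/3
the series for exp(-D) f terminates at order 4
exp(-D) f = -(4/3)x^4 + (16/3)x^3 - 8x^2 + (34/3)x - 85/12


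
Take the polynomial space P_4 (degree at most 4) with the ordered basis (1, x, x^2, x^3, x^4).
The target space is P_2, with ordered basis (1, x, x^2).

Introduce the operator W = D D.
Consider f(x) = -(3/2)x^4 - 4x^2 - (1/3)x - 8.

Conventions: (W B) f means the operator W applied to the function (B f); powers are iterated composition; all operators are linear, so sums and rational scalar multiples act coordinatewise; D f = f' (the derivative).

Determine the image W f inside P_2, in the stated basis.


the image equals g(x) = -18x^2 - 8

D f = -6x^3 - 8x - 1/3
D D f = -18x^2 - 8


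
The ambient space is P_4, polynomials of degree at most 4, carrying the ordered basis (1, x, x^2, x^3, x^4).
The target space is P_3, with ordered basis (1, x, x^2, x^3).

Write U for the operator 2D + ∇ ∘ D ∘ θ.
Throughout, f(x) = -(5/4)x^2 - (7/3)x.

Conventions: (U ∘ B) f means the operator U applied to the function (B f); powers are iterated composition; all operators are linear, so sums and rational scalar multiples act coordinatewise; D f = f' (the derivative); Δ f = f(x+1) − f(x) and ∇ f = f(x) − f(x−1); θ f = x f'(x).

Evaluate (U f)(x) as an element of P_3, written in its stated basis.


D f = -(5/2)x - 7/3
(2D) f = -5x - 14/3
θ f = -(5/2)x^2 - (7/3)x
D θ f = -5x - 7/3
∇ D θ f = -5
(2D + ∇ ∘ D ∘ θ) f = -5x - 29/3

the image equals g(x) = -5x - 29/3


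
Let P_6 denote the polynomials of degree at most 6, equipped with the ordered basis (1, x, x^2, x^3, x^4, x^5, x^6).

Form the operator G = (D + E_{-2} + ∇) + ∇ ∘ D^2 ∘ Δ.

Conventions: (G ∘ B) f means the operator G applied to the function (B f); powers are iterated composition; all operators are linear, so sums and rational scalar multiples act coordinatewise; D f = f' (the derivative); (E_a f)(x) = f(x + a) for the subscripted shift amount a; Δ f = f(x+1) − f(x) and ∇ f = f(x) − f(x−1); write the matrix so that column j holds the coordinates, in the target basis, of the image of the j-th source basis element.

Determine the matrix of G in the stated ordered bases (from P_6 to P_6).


the matrix is [[1, 0, 3, -7, 39, -31, 123]; [0, 1, 0, 9, -28, 195, -186]; [0, 0, 1, 0, 18, -70, 585]; [0, 0, 0, 1, 0, 30, -140]; [0, 0, 0, 0, 1, 0, 45]; [0, 0, 0, 0, 0, 1, 0]; [0, 0, 0, 0, 0, 0, 1]] (rows listed top to bottom)

image of 1: 1
image of x: x
image of x^2: x^2 + 3
image of x^3: x^3 + 9x - 7
image of x^4: x^4 + 18x^2 - 28x + 39
image of x^5: x^5 + 30x^3 - 70x^2 + 195x - 31
image of x^6: x^6 + 45x^4 - 140x^3 + 585x^2 - 186x + 123
each image's coordinates form column j of the matrix


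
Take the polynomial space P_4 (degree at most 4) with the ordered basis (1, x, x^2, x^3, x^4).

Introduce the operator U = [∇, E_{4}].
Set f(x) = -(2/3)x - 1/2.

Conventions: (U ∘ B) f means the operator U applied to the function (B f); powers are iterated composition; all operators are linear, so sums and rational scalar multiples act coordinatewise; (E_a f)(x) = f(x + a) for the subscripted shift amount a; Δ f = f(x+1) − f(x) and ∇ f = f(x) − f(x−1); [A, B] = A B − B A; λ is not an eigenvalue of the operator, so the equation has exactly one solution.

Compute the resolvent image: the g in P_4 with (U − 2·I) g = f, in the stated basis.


g(x) = (1/3)x + 1/4

write g with unknown coordinates in the stated basis and equate coefficients in (U − 2·I) g = f
solving from the highest basis element down gives g = (1/3)x + 1/4
check: U g = 0
so U g − 2·g = -(2/3)x - 1/2 = f ✓


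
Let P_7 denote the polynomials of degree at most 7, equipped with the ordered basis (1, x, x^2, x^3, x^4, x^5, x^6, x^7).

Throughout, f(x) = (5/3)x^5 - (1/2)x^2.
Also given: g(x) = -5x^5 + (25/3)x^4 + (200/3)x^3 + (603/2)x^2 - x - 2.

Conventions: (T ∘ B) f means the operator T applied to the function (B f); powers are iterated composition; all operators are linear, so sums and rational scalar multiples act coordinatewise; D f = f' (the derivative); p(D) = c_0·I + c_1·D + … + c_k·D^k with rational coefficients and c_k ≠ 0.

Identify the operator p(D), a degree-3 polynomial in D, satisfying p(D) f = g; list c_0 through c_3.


D^0 f = (5/3)x^5 - (1/2)x^2
D^1 f = (25/3)x^4 - x
D^2 f = (100/3)x^3 - 1
D^3 f = 100x^2
matching coefficients of g against c_0 f + c_1 Df + … from the top degree down determines the c_i
solution: c_0 = -3, c_1 = 1, c_2 = 2, c_3 = 3

c_0 = -3, c_1 = 1, c_2 = 2, c_3 = 3


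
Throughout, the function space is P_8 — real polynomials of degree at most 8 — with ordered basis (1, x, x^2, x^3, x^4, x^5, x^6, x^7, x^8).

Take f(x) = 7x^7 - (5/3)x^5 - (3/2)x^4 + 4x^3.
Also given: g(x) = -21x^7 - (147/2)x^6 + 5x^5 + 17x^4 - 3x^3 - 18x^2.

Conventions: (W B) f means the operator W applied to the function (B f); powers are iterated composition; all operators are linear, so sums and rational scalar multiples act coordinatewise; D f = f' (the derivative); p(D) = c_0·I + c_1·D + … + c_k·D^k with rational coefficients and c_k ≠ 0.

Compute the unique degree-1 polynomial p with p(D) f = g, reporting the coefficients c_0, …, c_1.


p(D) = -3·I − (3/2)·D, i.e. c_0 = -3, c_1 = -3/2

D^0 f = 7x^7 - (5/3)x^5 - (3/2)x^4 + 4x^3
D^1 f = 49x^6 - (25/3)x^4 - 6x^3 + 12x^2
matching coefficients of g against c_0 f + c_1 Df + … from the top degree down determines the c_i
solution: c_0 = -3, c_1 = -3/2


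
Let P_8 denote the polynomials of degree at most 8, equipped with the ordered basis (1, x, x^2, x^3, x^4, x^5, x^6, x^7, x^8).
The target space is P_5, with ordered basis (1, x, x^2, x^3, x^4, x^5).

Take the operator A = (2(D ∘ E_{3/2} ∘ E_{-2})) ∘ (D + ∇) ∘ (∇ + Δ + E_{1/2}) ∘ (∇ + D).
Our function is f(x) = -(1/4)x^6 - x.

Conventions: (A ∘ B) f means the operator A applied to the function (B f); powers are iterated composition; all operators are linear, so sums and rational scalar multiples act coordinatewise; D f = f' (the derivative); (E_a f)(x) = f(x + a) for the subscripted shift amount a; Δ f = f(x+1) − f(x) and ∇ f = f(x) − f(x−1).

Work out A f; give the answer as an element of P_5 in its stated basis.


∇ f = -(3/2)x^5 + (15/4)x^4 - 5x^3 + (15/4)x^2 - (3/2)x - 3/4
D f = -(3/2)x^5 - 1
(∇ + D) f = -3x^5 + (15/4)x^4 - 5x^3 + (15/4)x^2 - (3/2)x - 7/4
∇ (∇ + D) f = -15x^4 + 45x^3 - (135/2)x^2 + (105/2)x - 17
Δ (∇ + D) f = -15x^4 - 15x^3 - (45/2)x^2 - (15/2)x - 2
E_{1/2} (∇ + D) f = -3x^5 - (15/4)x^4 - 5x^3 - (15/8)x^2 - (9/16)x - 131/64
(∇ + Δ + E_{1/2}) (∇ + D) f = -3x^5 - (135/4)x^4 + 25x^3 - (735/8)x^2 + (711/16)x - 1347/64
D ((∇ + Δ + E_{1/2}) ∘ (∇ + D)) f = -15x^4 - 135x^3 + 75x^2 - (735/4)x + 711/16
∇ ((∇ + Δ + E_{1/2}) ∘ (∇ + D)) f = -15x^4 - 105x^3 + (495/2)x^2 - (1515/4)x + 3073/16
(D + ∇) ((∇ + Δ + E_{1/2}) ∘ (∇ + D)) f = -30x^4 - 240x^3 + (645/2)x^2 - (1125/2)x + 473/2
E_{-2} (D + ∇) ((∇ + Δ + E_{1/2}) ∘ (∇ + D)) f = -30x^4 + (2085/2)x^2 - (7545/2)x + 8183/2
E_{3/2} E_{-2} (D + ∇) ((∇ + Δ + E_{1/2}) ∘ (∇ + D)) f = -30x^4 - 180x^3 + (1275/2)x^2 - 1050x + 1253/2
D E_{3/2} E_{-2} (D + ∇) ((∇ + Δ + E_{1/2}) ∘ (∇ + D)) f = -120x^3 - 540x^2 + 1275x - 1050
(2(D ∘ E_{3/2} ∘ E_{-2})) (D + ∇) ((∇ + Δ + E_{1/2}) ∘ (∇ + D)) f = -240x^3 - 1080x^2 + 2550x - 2100

the image equals g(x) = -240x^3 - 1080x^2 + 2550x - 2100


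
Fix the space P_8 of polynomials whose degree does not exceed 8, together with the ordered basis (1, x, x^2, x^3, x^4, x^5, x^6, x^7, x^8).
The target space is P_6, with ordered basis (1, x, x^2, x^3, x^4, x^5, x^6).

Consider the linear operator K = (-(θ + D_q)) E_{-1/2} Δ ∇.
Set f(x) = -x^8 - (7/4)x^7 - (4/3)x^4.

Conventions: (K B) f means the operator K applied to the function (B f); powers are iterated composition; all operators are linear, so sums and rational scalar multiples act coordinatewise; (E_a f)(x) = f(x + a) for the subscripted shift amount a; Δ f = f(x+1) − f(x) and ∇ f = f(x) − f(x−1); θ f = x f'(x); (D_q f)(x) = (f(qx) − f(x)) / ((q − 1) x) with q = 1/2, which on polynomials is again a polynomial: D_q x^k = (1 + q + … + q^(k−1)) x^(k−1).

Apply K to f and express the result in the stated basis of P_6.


g(x) = 336x^6 - (1449/4)x^5 + (15421/32)x^4 - (945/32)x^3 - (1301/16)x^2 + (2405/32)x - 421/32

∇ f = -8x^7 + (63/4)x^6 - (77/4)x^5 + (35/4)x^4 - (1/12)x^3 - (3/4)x^2 - (13/12)x + 7/12
Δ ∇ f = -56x^6 - (147/2)x^5 - 140x^4 - (245/2)x^3 - 72x^2 - (49/2)x - 14/3
E_{-1/2} Δ ∇ f = -56x^6 + (189/2)x^5 - (665/4)x^4 + (455/4)x^3 - (471/8)x^2 + (421/32)x - 467/192
θ (E_{-1/2} Δ ∇) f = -336x^6 + (945/2)x^5 - 665x^4 + (1365/4)x^3 - (471/4)x^2 + (421/32)x
D_q (E_{-1/2} Δ ∇) f = -(441/4)x^5 + (5859/32)x^4 - (9975/32)x^3 + (3185/16)x^2 - (1413/16)x + 421/32
(θ + D_q) (E_{-1/2} Δ ∇) f = -336x^6 + (1449/4)x^5 - (15421/32)x^4 + (945/32)x^3 + (1301/16)x^2 - (2405/32)x + 421/32
(-(θ + D_q)) (E_{-1/2} Δ ∇) f = 336x^6 - (1449/4)x^5 + (15421/32)x^4 - (945/32)x^3 - (1301/16)x^2 + (2405/32)x - 421/32


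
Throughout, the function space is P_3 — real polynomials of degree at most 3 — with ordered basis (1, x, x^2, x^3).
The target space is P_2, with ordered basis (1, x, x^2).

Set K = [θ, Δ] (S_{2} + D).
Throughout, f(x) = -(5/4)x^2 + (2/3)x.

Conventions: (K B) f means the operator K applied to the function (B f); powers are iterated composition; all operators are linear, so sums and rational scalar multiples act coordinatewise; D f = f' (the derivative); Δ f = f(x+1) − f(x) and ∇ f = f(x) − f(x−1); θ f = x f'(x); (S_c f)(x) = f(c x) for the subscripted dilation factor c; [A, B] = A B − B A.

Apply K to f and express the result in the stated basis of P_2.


S_{2} f = -5x^2 + (4/3)x
D f = -(5/2)x + 2/3
(S_{2} + D) f = -5x^2 - (7/6)x + 2/3
Δ (S_{2} + D) f = -10x - 37/6
θ Δ (S_{2} + D) f = -10x
θ (S_{2} + D) f = -10x^2 - (7/6)x
Δ θ (S_{2} + D) f = -20x - 67/6
[θ, Δ] (S_{2} + D) f = 10x + 67/6

g(x) = 10x + 67/6


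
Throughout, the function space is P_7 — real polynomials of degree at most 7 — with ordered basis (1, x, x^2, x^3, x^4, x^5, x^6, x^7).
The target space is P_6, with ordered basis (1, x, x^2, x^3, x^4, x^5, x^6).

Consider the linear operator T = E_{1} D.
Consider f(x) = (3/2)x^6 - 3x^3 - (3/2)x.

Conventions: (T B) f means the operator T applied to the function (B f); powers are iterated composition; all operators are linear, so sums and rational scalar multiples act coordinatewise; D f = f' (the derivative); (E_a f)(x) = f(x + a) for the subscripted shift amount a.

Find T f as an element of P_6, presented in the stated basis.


g(x) = 9x^5 + 45x^4 + 90x^3 + 81x^2 + 27x - 3/2

D f = 9x^5 - 9x^2 - 3/2
E_{1} D f = 9x^5 + 45x^4 + 90x^3 + 81x^2 + 27x - 3/2


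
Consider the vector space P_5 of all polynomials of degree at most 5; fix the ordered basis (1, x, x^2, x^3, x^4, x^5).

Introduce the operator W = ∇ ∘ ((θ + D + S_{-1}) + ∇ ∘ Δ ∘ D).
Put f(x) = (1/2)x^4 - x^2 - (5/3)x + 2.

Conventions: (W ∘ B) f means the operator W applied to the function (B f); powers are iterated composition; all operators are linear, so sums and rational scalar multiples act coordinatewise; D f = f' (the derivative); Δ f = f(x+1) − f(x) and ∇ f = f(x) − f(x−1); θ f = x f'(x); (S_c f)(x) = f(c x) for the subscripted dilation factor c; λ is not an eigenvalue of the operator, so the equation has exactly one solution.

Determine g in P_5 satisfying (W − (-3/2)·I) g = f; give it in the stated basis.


write g with unknown coordinates in the stated basis and equate coefficients in (W − (-3/2)·I) g = f
solving from the highest basis element down gives g = (1/3)x^4 - (40/9)x^3 + (190/9)x^2 - (262/3)x + 22/3
check: W g = (20/3)x^3 - (98/3)x^2 + (388/3)x - 9
so W g − (-3/2)·g = (1/2)x^4 - x^2 - (5/3)x + 2 = f ✓

g(x) = (1/3)x^4 - (40/9)x^3 + (190/9)x^2 - (262/3)x + 22/3
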